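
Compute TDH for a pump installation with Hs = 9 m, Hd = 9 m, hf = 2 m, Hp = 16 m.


TDH = Hs + Hd + hf + Hp = 9 + 9 + 2 + 16 = 36

36 m


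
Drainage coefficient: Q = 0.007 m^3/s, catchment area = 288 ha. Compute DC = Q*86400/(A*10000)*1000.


DC = Q * 86400 / (A * 10000) * 1000
DC = 0.007 * 86400 / (288 * 10000) * 1000
DC = 604800.0000 / 2880000

0.2100 mm/day


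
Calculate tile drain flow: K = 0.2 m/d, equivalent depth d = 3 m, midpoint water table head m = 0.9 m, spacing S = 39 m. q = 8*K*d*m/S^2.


q = 8*K*d*m/S^2
q = 8*0.2*3*0.9/39^2
q = 4.3200 / 1521

0.0028 m/d


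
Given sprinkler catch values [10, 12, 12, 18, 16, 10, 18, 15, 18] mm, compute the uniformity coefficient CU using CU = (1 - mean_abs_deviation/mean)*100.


mean = 14.333333 mm
MAD = 2.962963 mm
CU = (1 - 2.962963/14.333333)*100

79.3282 %


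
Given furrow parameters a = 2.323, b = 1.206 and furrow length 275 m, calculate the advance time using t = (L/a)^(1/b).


t = (L/a)^(1/b)
t = (275/2.323)^(1/1.206)
t = 118.381403^(1/1.206)

52.3770 min


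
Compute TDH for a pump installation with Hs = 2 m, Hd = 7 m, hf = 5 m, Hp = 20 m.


TDH = Hs + Hd + hf + Hp = 2 + 7 + 5 + 20 = 34

34 m


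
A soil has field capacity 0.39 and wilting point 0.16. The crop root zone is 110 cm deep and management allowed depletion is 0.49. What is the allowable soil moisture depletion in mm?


SMD = (FC - PWP) * d * MAD * 10
SMD = (0.39 - 0.16) * 110 * 0.49 * 10
SMD = 0.2300 * 110 * 0.49 * 10

123.9700 mm


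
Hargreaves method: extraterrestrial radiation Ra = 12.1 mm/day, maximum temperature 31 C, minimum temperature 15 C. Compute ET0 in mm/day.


Tmean = (Tmax + Tmin)/2 = (31 + 15)/2 = 23.0
ET0 = 0.0023 * 12.1 * (23.0 + 17.8) * sqrt(31 - 15)
ET0 = 0.0023 * 12.1 * 40.8 * 4.000000

4.5419 mm/day


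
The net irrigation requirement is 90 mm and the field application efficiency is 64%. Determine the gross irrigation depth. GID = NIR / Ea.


Ea = 64% = 0.64
GID = NIR / Ea = 90 / 0.64 = 140.6250 mm

140.6250 mm


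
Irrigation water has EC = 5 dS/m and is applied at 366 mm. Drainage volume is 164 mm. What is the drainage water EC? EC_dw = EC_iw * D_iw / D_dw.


EC_dw = EC_iw * D_iw / D_dw
EC_dw = 5 * 366 / 164
EC_dw = 1830 / 164

11.1585 dS/m


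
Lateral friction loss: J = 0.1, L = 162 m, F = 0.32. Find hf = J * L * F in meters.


hf = J * L * F = 0.1 * 162 * 0.32 = 5.1840 m

5.1840 m


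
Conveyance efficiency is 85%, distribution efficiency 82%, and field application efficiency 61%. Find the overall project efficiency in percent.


Ec = 0.85, Eb = 0.82, Ea = 0.61
E = 0.85 * 0.82 * 0.61 * 100 = 42.5170%

42.5170 %


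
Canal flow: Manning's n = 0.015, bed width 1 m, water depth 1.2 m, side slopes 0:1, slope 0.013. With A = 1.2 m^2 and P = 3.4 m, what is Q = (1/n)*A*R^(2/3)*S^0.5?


R = A/P = 1.2/3.4 = 0.352941
Q = (1/0.015) * 1.2 * 0.352941^(2/3) * 0.013^0.5

4.5554 m^3/s


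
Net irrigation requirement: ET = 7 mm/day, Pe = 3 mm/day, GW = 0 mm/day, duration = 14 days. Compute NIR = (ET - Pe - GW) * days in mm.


Daily deficit = ET - Pe - GW = 7 - 3 - 0 = 4 mm/day
NIR = 4 * 14 = 56 mm

56.0000 mm


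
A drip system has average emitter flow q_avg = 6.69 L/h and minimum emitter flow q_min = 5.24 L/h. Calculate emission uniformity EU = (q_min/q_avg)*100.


EU = (q_min/q_avg)*100 = (5.24/6.69)*100 = 78.3259%

78.3259 %


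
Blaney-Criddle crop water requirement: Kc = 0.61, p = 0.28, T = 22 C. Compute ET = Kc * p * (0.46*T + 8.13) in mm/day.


ET = Kc * p * (0.46*T + 8.13)
ET = 0.61 * 0.28 * (0.46*22 + 8.13)
ET = 0.61 * 0.28 * 18.2500

3.1171 mm/day


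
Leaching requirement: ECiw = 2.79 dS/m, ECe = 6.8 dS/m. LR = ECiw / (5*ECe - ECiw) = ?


LR = ECiw / (5*ECe - ECiw)
LR = 2.79 / (5*6.8 - 2.79)
LR = 2.79 / 31.2100

0.0894


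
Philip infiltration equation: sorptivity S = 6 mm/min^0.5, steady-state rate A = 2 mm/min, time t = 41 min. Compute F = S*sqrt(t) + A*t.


F = S*sqrt(t) + A*t
F = 6*sqrt(41) + 2*41
F = 6*6.403124 + 82

120.4187 mm


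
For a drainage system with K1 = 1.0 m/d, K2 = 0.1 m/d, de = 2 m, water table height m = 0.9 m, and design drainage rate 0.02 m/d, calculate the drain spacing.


S^2 = 8*K2*de*m/q + 4*K1*m^2/q
S^2 = 8*0.1*2*0.9/0.02 + 4*1.0*0.9^2/0.02
S = sqrt(234.0000)

15.2971 m


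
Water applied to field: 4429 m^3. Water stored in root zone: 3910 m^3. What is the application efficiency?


Ea = V_root / V_field * 100 = 3910 / 4429 * 100 = 88.2818%

88.2818 %


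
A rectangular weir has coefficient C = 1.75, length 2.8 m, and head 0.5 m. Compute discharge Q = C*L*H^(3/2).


Q = C * L * H^(3/2) = 1.75 * 2.8 * 0.5^1.5 = 1.75 * 2.8 * 0.353553

1.7324 m^3/s


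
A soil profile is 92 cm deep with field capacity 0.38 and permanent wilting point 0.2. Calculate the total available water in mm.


AWC = (FC - PWP) * d * 10
AWC = (0.38 - 0.2) * 92 * 10
AWC = 0.1800 * 92 * 10

165.6000 mm


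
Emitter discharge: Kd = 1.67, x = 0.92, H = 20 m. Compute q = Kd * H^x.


q = Kd * H^x = 1.67 * 20^0.92 = 1.67 * 15.737930

26.2823 L/h


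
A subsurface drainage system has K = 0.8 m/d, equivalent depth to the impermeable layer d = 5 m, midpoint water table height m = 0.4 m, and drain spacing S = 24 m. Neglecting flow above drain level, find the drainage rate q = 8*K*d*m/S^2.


q = 8*K*d*m/S^2
q = 8*0.8*5*0.4/24^2
q = 12.8000 / 576

0.0222 m/d


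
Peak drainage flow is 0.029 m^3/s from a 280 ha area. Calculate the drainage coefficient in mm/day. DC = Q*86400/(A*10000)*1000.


DC = Q * 86400 / (A * 10000) * 1000
DC = 0.029 * 86400 / (280 * 10000) * 1000
DC = 2505600.0000 / 2800000

0.8949 mm/day


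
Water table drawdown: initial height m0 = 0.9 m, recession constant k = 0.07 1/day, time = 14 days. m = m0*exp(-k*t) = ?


m = m0 * exp(-k*t)
m = 0.9 * exp(-0.07 * 14)
m = 0.9 * exp(-0.9800)

0.3378 m


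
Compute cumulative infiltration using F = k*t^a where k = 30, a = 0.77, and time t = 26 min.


F = k * t^a = 30 * 26^0.77
F = 30 * 12.289366

368.6810 mm


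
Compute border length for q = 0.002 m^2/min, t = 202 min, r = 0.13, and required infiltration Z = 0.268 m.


L = q*t/((1+r)*Z)
L = 0.002*202/((1+0.13)*0.268)
L = 0.404/0.30284

1.3340 m


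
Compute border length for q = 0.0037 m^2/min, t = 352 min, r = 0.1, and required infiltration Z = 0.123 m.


L = q*t/((1+r)*Z)
L = 0.0037*352/((1+0.1)*0.123)
L = 1.3024/0.1353

9.6260 m


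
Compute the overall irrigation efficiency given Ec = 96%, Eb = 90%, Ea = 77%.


Ec = 0.96, Eb = 0.9, Ea = 0.77
E = 0.96 * 0.9 * 0.77 * 100 = 66.5280%

66.5280 %


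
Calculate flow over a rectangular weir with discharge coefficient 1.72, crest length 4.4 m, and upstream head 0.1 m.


Q = C * L * H^(3/2) = 1.72 * 4.4 * 0.1^1.5 = 1.72 * 4.4 * 0.031623

0.2393 m^3/s


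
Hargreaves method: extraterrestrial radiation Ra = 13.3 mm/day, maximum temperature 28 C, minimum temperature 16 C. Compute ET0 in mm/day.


Tmean = (Tmax + Tmin)/2 = (28 + 16)/2 = 22.0
ET0 = 0.0023 * 13.3 * (22.0 + 17.8) * sqrt(28 - 16)
ET0 = 0.0023 * 13.3 * 39.8 * 3.464102

4.2175 mm/day


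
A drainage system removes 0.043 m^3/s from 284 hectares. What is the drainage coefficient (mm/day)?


DC = Q * 86400 / (A * 10000) * 1000
DC = 0.043 * 86400 / (284 * 10000) * 1000
DC = 3715200.0000 / 2840000

1.3082 mm/day


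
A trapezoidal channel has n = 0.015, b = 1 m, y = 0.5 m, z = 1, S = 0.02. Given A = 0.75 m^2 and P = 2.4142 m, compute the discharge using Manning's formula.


R = A/P = 0.75/2.4142 = 0.310662
Q = (1/0.015) * 0.75 * 0.310662^(2/3) * 0.02^0.5

3.2435 m^3/s


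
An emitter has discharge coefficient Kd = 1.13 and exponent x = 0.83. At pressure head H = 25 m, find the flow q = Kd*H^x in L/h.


q = Kd * H^x = 1.13 * 25^0.83 = 1.13 * 14.464060

16.3444 L/h


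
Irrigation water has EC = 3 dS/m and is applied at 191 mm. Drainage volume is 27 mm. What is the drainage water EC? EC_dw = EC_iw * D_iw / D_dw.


EC_dw = EC_iw * D_iw / D_dw
EC_dw = 3 * 191 / 27
EC_dw = 573 / 27

21.2222 dS/m


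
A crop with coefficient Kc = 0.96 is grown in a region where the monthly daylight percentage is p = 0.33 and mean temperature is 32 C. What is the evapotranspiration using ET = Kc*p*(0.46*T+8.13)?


ET = Kc * p * (0.46*T + 8.13)
ET = 0.96 * 0.33 * (0.46*32 + 8.13)
ET = 0.96 * 0.33 * 22.8500

7.2389 mm/day


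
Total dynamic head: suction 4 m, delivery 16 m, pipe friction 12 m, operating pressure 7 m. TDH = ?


TDH = Hs + Hd + hf + Hp = 4 + 16 + 12 + 7 = 39

39 m


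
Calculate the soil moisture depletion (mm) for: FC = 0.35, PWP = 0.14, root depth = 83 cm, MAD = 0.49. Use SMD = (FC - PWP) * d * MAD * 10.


SMD = (FC - PWP) * d * MAD * 10
SMD = (0.35 - 0.14) * 83 * 0.49 * 10
SMD = 0.2100 * 83 * 0.49 * 10

85.4070 mm


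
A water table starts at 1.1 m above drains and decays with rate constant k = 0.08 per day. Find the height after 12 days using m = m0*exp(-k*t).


m = m0 * exp(-k*t)
m = 1.1 * exp(-0.08 * 12)
m = 1.1 * exp(-0.9600)

0.4212 m


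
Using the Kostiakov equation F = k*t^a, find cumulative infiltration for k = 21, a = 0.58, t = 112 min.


F = k * t^a = 21 * 112^0.58
F = 21 * 15.436415

324.1647 mm


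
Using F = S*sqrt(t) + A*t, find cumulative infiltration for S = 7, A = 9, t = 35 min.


F = S*sqrt(t) + A*t
F = 7*sqrt(35) + 9*35
F = 7*5.916080 + 315

356.4126 mm


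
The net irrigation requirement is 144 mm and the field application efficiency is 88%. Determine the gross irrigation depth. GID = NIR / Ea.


Ea = 88% = 0.88
GID = NIR / Ea = 144 / 0.88 = 163.6364 mm

163.6364 mm


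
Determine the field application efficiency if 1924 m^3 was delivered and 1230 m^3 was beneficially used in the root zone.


Ea = V_root / V_field * 100 = 1230 / 1924 * 100 = 63.9293%

63.9293 %


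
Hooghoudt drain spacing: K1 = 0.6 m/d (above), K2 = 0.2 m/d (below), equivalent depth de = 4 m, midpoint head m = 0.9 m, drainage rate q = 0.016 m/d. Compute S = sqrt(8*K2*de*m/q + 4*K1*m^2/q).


S^2 = 8*K2*de*m/q + 4*K1*m^2/q
S^2 = 8*0.2*4*0.9/0.016 + 4*0.6*0.9^2/0.016
S = sqrt(481.5000)

21.9431 m


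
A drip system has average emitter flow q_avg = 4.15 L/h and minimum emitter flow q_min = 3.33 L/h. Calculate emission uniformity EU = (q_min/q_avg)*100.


EU = (q_min/q_avg)*100 = (3.33/4.15)*100 = 80.2410%

80.2410 %


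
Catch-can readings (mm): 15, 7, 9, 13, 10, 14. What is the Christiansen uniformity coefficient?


mean = 11.333333 mm
MAD = 2.666667 mm
CU = (1 - 2.666667/11.333333)*100

76.4706 %


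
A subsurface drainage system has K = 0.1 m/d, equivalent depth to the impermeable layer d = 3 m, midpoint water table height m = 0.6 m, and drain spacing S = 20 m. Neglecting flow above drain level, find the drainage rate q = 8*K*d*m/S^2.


q = 8*K*d*m/S^2
q = 8*0.1*3*0.6/20^2
q = 1.4400 / 400

0.0036 m/d


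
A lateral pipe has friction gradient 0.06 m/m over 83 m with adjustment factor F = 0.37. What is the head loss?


hf = J * L * F = 0.06 * 83 * 0.37 = 1.8426 m

1.8426 m


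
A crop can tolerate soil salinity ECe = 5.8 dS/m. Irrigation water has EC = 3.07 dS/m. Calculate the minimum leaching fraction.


LR = ECiw / (5*ECe - ECiw)
LR = 3.07 / (5*5.8 - 3.07)
LR = 3.07 / 25.9300

0.1184


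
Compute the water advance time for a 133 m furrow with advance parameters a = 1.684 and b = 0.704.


t = (L/a)^(1/b)
t = (133/1.684)^(1/0.704)
t = 78.978622^(1/0.704)

495.8223 min


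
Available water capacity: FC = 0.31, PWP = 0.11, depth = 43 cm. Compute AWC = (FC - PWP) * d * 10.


AWC = (FC - PWP) * d * 10
AWC = (0.31 - 0.11) * 43 * 10
AWC = 0.2000 * 43 * 10

86.0000 mm


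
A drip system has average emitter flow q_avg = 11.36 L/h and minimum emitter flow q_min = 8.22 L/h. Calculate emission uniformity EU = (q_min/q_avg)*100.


EU = (q_min/q_avg)*100 = (8.22/11.36)*100 = 72.3592%

72.3592 %


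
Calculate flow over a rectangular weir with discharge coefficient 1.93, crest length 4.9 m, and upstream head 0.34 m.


Q = C * L * H^(3/2) = 1.93 * 4.9 * 0.34^1.5 = 1.93 * 4.9 * 0.198252

1.8749 m^3/s


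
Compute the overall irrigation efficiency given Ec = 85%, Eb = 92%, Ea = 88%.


Ec = 0.85, Eb = 0.92, Ea = 0.88
E = 0.85 * 0.92 * 0.88 * 100 = 68.8160%

68.8160 %


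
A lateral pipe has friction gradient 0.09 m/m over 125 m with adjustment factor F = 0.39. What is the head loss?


hf = J * L * F = 0.09 * 125 * 0.39 = 4.3875 m

4.3875 m


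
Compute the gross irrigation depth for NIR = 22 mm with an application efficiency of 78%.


Ea = 78% = 0.78
GID = NIR / Ea = 22 / 0.78 = 28.2051 mm

28.2051 mm


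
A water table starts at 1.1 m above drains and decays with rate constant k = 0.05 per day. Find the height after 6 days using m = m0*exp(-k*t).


m = m0 * exp(-k*t)
m = 1.1 * exp(-0.05 * 6)
m = 1.1 * exp(-0.3000)

0.8149 m


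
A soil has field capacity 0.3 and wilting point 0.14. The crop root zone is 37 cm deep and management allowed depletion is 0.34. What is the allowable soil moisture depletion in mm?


SMD = (FC - PWP) * d * MAD * 10
SMD = (0.3 - 0.14) * 37 * 0.34 * 10
SMD = 0.1600 * 37 * 0.34 * 10

20.1280 mm


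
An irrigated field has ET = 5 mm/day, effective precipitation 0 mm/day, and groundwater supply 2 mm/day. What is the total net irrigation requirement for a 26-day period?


Daily deficit = ET - Pe - GW = 5 - 0 - 2 = 3 mm/day
NIR = 3 * 26 = 78 mm

78.0000 mm


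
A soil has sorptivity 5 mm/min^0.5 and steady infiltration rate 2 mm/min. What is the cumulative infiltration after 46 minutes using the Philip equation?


F = S*sqrt(t) + A*t
F = 5*sqrt(46) + 2*46
F = 5*6.782330 + 92

125.9117 mm


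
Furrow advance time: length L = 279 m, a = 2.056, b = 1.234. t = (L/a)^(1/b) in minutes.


t = (L/a)^(1/b)
t = (279/2.056)^(1/1.234)
t = 135.700389^(1/1.234)

53.4793 min


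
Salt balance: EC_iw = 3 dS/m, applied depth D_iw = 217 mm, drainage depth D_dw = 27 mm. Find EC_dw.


EC_dw = EC_iw * D_iw / D_dw
EC_dw = 3 * 217 / 27
EC_dw = 651 / 27

24.1111 dS/m


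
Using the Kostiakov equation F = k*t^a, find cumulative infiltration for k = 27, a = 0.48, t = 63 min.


F = k * t^a = 27 * 63^0.48
F = 27 * 7.306064

197.2637 mm


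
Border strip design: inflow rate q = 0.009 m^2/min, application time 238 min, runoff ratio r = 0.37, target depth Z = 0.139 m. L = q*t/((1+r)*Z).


L = q*t/((1+r)*Z)
L = 0.009*238/((1+0.37)*0.139)
L = 2.142/0.19043

11.2482 m


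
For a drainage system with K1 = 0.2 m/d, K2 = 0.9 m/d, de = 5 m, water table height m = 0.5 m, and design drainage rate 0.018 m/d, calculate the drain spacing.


S^2 = 8*K2*de*m/q + 4*K1*m^2/q
S^2 = 8*0.9*5*0.5/0.018 + 4*0.2*0.5^2/0.018
S = sqrt(1011.1111)

31.7980 m


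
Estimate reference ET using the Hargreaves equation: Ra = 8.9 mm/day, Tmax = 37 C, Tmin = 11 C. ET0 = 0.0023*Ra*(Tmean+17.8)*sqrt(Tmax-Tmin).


Tmean = (Tmax + Tmin)/2 = (37 + 11)/2 = 24.0
ET0 = 0.0023 * 8.9 * (24.0 + 17.8) * sqrt(37 - 11)
ET0 = 0.0023 * 8.9 * 41.8 * 5.099020

4.3630 mm/day


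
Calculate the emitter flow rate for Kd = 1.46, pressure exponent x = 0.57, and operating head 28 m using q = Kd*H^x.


q = Kd * H^x = 1.46 * 28^0.57 = 1.46 * 6.681594

9.7551 L/h


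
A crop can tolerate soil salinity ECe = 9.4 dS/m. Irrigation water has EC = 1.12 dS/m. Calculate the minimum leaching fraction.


LR = ECiw / (5*ECe - ECiw)
LR = 1.12 / (5*9.4 - 1.12)
LR = 1.12 / 45.8800

0.0244


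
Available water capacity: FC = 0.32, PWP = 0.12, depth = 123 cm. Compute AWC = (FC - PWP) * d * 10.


AWC = (FC - PWP) * d * 10
AWC = (0.32 - 0.12) * 123 * 10
AWC = 0.2000 * 123 * 10

246.0000 mm


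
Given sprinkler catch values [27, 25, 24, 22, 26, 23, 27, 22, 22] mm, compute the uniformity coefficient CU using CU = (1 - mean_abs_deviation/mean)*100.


mean = 24.222222 mm
MAD = 1.802469 mm
CU = (1 - 1.802469/24.222222)*100

92.5586 %


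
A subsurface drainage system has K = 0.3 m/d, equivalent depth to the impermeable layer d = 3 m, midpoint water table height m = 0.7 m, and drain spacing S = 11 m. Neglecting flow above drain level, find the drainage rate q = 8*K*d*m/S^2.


q = 8*K*d*m/S^2
q = 8*0.3*3*0.7/11^2
q = 5.0400 / 121

0.0417 m/d


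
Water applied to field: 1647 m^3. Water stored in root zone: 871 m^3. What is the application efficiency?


Ea = V_root / V_field * 100 = 871 / 1647 * 100 = 52.8840%

52.8840 %


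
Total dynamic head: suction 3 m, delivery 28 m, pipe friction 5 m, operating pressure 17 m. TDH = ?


TDH = Hs + Hd + hf + Hp = 3 + 28 + 5 + 17 = 53

53 m


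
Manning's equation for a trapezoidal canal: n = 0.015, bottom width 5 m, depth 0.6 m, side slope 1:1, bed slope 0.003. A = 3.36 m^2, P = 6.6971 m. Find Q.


R = A/P = 3.36/6.6971 = 0.501710
Q = (1/0.015) * 3.36 * 0.501710^(2/3) * 0.003^0.5

7.7466 m^3/s


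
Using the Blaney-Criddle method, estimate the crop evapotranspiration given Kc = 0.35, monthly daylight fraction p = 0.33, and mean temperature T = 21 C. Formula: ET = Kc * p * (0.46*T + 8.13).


ET = Kc * p * (0.46*T + 8.13)
ET = 0.35 * 0.33 * (0.46*21 + 8.13)
ET = 0.35 * 0.33 * 17.7900

2.0547 mm/day


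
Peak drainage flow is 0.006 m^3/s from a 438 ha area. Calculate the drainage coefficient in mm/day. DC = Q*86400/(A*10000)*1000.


DC = Q * 86400 / (A * 10000) * 1000
DC = 0.006 * 86400 / (438 * 10000) * 1000
DC = 518400.0000 / 4380000

0.1184 mm/day


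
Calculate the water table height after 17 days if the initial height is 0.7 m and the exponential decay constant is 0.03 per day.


m = m0 * exp(-k*t)
m = 0.7 * exp(-0.03 * 17)
m = 0.7 * exp(-0.5100)

0.4203 m


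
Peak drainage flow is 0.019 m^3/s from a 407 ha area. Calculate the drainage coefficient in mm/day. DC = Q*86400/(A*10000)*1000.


DC = Q * 86400 / (A * 10000) * 1000
DC = 0.019 * 86400 / (407 * 10000) * 1000
DC = 1641600.0000 / 4070000

0.4033 mm/day


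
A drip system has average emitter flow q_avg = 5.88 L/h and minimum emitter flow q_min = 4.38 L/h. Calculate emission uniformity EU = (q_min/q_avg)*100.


EU = (q_min/q_avg)*100 = (4.38/5.88)*100 = 74.4898%

74.4898 %


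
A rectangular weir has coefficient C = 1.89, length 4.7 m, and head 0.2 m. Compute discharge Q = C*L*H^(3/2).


Q = C * L * H^(3/2) = 1.89 * 4.7 * 0.2^1.5 = 1.89 * 4.7 * 0.089443

0.7945 m^3/s


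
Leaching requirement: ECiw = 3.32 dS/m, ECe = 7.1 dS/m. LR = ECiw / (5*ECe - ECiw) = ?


LR = ECiw / (5*ECe - ECiw)
LR = 3.32 / (5*7.1 - 3.32)
LR = 3.32 / 32.1800

0.1032


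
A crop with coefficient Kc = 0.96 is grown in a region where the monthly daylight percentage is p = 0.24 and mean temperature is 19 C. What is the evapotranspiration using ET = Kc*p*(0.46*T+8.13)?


ET = Kc * p * (0.46*T + 8.13)
ET = 0.96 * 0.24 * (0.46*19 + 8.13)
ET = 0.96 * 0.24 * 16.8700

3.8868 mm/day


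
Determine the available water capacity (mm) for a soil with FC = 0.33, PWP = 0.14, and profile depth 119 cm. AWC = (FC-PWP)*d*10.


AWC = (FC - PWP) * d * 10
AWC = (0.33 - 0.14) * 119 * 10
AWC = 0.1900 * 119 * 10

226.1000 mm


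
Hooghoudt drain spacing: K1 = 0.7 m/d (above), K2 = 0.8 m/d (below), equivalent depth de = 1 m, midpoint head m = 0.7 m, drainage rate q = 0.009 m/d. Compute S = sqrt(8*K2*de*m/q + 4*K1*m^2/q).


S^2 = 8*K2*de*m/q + 4*K1*m^2/q
S^2 = 8*0.8*1*0.7/0.009 + 4*0.7*0.7^2/0.009
S = sqrt(650.2222)

25.4995 m


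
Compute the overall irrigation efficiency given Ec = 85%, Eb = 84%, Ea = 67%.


Ec = 0.85, Eb = 0.84, Ea = 0.67
E = 0.85 * 0.84 * 0.67 * 100 = 47.8380%

47.8380 %


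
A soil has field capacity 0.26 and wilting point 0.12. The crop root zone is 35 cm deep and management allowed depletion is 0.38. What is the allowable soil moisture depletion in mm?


SMD = (FC - PWP) * d * MAD * 10
SMD = (0.26 - 0.12) * 35 * 0.38 * 10
SMD = 0.1400 * 35 * 0.38 * 10

18.6200 mm


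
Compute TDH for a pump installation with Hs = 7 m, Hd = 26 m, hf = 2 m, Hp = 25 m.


TDH = Hs + Hd + hf + Hp = 7 + 26 + 2 + 25 = 60

60 m


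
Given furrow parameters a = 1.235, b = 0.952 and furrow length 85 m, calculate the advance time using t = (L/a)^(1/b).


t = (L/a)^(1/b)
t = (85/1.235)^(1/0.952)
t = 68.825911^(1/0.952)

85.1945 min


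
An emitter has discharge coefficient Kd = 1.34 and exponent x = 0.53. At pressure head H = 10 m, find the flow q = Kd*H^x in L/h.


q = Kd * H^x = 1.34 * 10^0.53 = 1.34 * 3.388442

4.5405 L/h


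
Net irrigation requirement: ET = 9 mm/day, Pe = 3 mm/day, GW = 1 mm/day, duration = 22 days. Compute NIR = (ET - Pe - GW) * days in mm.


Daily deficit = ET - Pe - GW = 9 - 3 - 1 = 5 mm/day
NIR = 5 * 22 = 110 mm

110.0000 mm


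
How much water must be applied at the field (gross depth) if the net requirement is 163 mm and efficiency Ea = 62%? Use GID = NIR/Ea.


Ea = 62% = 0.62
GID = NIR / Ea = 163 / 0.62 = 262.9032 mm

262.9032 mm


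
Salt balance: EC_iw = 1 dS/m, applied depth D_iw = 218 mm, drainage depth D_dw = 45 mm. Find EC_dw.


EC_dw = EC_iw * D_iw / D_dw
EC_dw = 1 * 218 / 45
EC_dw = 218 / 45

4.8444 dS/m


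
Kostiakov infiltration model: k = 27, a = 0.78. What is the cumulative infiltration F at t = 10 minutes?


F = k * t^a = 27 * 10^0.78
F = 27 * 6.025596

162.6911 mm


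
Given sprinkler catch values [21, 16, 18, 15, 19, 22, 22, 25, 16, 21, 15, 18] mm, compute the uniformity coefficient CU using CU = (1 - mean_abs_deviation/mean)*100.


mean = 19.000000 mm
MAD = 2.666667 mm
CU = (1 - 2.666667/19.000000)*100

85.9649 %


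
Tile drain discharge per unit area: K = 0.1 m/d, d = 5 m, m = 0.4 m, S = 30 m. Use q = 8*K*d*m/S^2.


q = 8*K*d*m/S^2
q = 8*0.1*5*0.4/30^2
q = 1.6000 / 900

0.0018 m/d


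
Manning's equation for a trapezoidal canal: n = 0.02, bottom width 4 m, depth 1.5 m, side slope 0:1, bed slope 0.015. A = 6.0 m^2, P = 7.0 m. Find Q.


R = A/P = 6.0/7.0 = 0.857143
Q = (1/0.02) * 6.0 * 0.857143^(2/3) * 0.015^0.5

33.1540 m^3/s


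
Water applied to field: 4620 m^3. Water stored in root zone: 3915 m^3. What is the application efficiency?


Ea = V_root / V_field * 100 = 3915 / 4620 * 100 = 84.7403%

84.7403 %


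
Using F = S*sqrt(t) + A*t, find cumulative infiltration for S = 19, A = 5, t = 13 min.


F = S*sqrt(t) + A*t
F = 19*sqrt(13) + 5*13
F = 19*3.605551 + 65

133.5055 mm


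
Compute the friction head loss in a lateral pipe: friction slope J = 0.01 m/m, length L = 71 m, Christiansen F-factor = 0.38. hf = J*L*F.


hf = J * L * F = 0.01 * 71 * 0.38 = 0.2698 m

0.2698 m


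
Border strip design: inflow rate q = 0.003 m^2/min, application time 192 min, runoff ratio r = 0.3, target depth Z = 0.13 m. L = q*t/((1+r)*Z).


L = q*t/((1+r)*Z)
L = 0.003*192/((1+0.3)*0.13)
L = 0.576/0.169

3.4083 m


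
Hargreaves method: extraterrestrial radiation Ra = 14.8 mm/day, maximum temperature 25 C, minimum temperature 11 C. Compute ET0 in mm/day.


Tmean = (Tmax + Tmin)/2 = (25 + 11)/2 = 18.0
ET0 = 0.0023 * 14.8 * (18.0 + 17.8) * sqrt(25 - 11)
ET0 = 0.0023 * 14.8 * 35.8 * 3.741657

4.5597 mm/day


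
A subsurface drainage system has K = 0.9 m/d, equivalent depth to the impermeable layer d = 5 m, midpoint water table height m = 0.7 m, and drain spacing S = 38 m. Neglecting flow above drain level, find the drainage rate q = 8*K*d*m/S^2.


q = 8*K*d*m/S^2
q = 8*0.9*5*0.7/38^2
q = 25.2000 / 1444

0.0175 m/d


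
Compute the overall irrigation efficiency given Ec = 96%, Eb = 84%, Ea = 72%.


Ec = 0.96, Eb = 0.84, Ea = 0.72
E = 0.96 * 0.84 * 0.72 * 100 = 58.0608%

58.0608 %


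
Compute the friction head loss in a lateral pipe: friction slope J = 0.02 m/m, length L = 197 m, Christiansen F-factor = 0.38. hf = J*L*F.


hf = J * L * F = 0.02 * 197 * 0.38 = 1.4972 m

1.4972 m


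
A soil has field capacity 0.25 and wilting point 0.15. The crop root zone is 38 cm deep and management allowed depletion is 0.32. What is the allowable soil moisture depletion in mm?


SMD = (FC - PWP) * d * MAD * 10
SMD = (0.25 - 0.15) * 38 * 0.32 * 10
SMD = 0.1000 * 38 * 0.32 * 10

12.1600 mm


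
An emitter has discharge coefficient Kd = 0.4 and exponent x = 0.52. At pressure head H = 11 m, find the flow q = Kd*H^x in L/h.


q = Kd * H^x = 0.4 * 11^0.52 = 0.4 * 3.479559

1.3918 L/h


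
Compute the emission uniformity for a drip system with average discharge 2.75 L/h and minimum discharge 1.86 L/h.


EU = (q_min/q_avg)*100 = (1.86/2.75)*100 = 67.6364%

67.6364 %


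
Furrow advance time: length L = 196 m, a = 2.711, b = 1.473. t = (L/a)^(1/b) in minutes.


t = (L/a)^(1/b)
t = (196/2.711)^(1/1.473)
t = 72.298045^(1/1.473)

18.2867 min


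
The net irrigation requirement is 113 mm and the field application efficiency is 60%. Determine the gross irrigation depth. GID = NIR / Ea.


Ea = 60% = 0.6
GID = NIR / Ea = 113 / 0.6 = 188.3333 mm

188.3333 mm


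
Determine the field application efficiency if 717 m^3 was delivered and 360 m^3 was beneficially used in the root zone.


Ea = V_root / V_field * 100 = 360 / 717 * 100 = 50.2092%

50.2092 %


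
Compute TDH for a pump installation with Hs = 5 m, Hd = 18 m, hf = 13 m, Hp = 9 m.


TDH = Hs + Hd + hf + Hp = 5 + 18 + 13 + 9 = 45

45 m


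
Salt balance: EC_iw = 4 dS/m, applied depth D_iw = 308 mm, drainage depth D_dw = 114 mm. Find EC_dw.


EC_dw = EC_iw * D_iw / D_dw
EC_dw = 4 * 308 / 114
EC_dw = 1232 / 114

10.8070 dS/m


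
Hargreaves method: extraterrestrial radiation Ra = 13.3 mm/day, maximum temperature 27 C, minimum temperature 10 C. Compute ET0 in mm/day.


Tmean = (Tmax + Tmin)/2 = (27 + 10)/2 = 18.5
ET0 = 0.0023 * 13.3 * (18.5 + 17.8) * sqrt(27 - 10)
ET0 = 0.0023 * 13.3 * 36.3 * 4.123106

4.5784 mm/day


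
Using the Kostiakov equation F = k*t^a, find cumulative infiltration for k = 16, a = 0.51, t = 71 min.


F = k * t^a = 16 * 71^0.51
F = 16 * 8.793095

140.6895 mm


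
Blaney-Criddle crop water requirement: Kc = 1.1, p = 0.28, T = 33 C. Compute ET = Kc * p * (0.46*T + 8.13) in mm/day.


ET = Kc * p * (0.46*T + 8.13)
ET = 1.1 * 0.28 * (0.46*33 + 8.13)
ET = 1.1 * 0.28 * 23.3100

7.1795 mm/day


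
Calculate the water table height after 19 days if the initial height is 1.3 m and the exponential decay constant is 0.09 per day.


m = m0 * exp(-k*t)
m = 1.3 * exp(-0.09 * 19)
m = 1.3 * exp(-1.7100)

0.2351 m


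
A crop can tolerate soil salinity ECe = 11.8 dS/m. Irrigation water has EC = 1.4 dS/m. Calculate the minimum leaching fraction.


LR = ECiw / (5*ECe - ECiw)
LR = 1.4 / (5*11.8 - 1.4)
LR = 1.4 / 57.6000

0.0243


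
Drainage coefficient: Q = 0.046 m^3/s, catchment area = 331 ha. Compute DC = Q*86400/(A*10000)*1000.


DC = Q * 86400 / (A * 10000) * 1000
DC = 0.046 * 86400 / (331 * 10000) * 1000
DC = 3974400.0000 / 3310000

1.2007 mm/day


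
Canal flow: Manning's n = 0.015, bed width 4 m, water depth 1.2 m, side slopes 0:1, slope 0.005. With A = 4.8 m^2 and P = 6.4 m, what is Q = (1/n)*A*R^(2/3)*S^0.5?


R = A/P = 4.8/6.4 = 0.750000
Q = (1/0.015) * 4.8 * 0.750000^(2/3) * 0.005^0.5

18.6785 m^3/s


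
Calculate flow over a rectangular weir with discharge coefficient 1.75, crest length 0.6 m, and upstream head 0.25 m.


Q = C * L * H^(3/2) = 1.75 * 0.6 * 0.25^1.5 = 1.75 * 0.6 * 0.125000

0.1313 m^3/s


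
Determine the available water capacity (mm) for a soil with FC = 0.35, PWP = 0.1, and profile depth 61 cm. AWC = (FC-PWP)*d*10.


AWC = (FC - PWP) * d * 10
AWC = (0.35 - 0.1) * 61 * 10
AWC = 0.2500 * 61 * 10

152.5000 mm


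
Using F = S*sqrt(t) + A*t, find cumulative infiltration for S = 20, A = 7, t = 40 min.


F = S*sqrt(t) + A*t
F = 20*sqrt(40) + 7*40
F = 20*6.324555 + 280

406.4911 mm


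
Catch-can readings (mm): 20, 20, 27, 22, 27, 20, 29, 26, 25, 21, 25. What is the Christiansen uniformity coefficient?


mean = 23.818182 mm
MAD = 2.925620 mm
CU = (1 - 2.925620/23.818182)*100

87.7169 %


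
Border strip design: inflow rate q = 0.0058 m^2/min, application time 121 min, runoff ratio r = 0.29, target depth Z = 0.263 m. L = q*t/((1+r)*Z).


L = q*t/((1+r)*Z)
L = 0.0058*121/((1+0.29)*0.263)
L = 0.7018/0.33927

2.0686 m


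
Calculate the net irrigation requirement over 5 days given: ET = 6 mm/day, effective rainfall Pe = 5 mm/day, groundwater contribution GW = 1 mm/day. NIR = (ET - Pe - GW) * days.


Daily deficit = ET - Pe - GW = 6 - 5 - 1 = 0 mm/day
NIR = 0 * 5 = 0 mm

0 mm


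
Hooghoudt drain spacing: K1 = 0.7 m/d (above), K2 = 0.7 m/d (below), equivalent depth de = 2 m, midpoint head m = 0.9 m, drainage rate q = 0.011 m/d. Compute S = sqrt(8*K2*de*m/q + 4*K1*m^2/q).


S^2 = 8*K2*de*m/q + 4*K1*m^2/q
S^2 = 8*0.7*2*0.9/0.011 + 4*0.7*0.9^2/0.011
S = sqrt(1122.5455)

33.5044 m


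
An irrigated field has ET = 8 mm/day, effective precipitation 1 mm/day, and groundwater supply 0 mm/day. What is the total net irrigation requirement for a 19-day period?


Daily deficit = ET - Pe - GW = 8 - 1 - 0 = 7 mm/day
NIR = 7 * 19 = 133 mm

133.0000 mm


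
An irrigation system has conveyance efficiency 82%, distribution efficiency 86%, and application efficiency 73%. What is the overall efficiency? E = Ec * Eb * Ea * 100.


Ec = 0.82, Eb = 0.86, Ea = 0.73
E = 0.82 * 0.86 * 0.73 * 100 = 51.4796%

51.4796 %


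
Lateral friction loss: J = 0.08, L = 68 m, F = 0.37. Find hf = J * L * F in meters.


hf = J * L * F = 0.08 * 68 * 0.37 = 2.0128 m

2.0128 m


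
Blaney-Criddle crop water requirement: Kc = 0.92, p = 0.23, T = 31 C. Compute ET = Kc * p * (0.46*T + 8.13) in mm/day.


ET = Kc * p * (0.46*T + 8.13)
ET = 0.92 * 0.23 * (0.46*31 + 8.13)
ET = 0.92 * 0.23 * 22.3900

4.7377 mm/day


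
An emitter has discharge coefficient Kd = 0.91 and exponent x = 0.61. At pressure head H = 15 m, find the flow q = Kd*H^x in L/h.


q = Kd * H^x = 0.91 * 15^0.61 = 0.91 * 5.216938

4.7474 L/h


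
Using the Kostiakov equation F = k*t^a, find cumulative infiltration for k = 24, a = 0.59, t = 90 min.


F = k * t^a = 24 * 90^0.59
F = 24 * 14.223389

341.3613 mm


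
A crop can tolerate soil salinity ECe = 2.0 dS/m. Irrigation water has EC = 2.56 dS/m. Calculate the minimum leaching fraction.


LR = ECiw / (5*ECe - ECiw)
LR = 2.56 / (5*2.0 - 2.56)
LR = 2.56 / 7.4400

0.3441


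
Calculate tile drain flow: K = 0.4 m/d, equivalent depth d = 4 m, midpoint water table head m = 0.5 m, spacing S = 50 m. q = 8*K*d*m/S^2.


q = 8*K*d*m/S^2
q = 8*0.4*4*0.5/50^2
q = 6.4000 / 2500

0.0026 m/d


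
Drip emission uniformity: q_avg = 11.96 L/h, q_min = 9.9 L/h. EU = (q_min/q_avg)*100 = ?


EU = (q_min/q_avg)*100 = (9.9/11.96)*100 = 82.7759%

82.7759 %


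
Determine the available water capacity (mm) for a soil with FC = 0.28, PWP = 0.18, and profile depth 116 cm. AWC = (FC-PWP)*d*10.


AWC = (FC - PWP) * d * 10
AWC = (0.28 - 0.18) * 116 * 10
AWC = 0.1000 * 116 * 10

116.0000 mm


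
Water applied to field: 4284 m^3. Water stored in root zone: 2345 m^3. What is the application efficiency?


Ea = V_root / V_field * 100 = 2345 / 4284 * 100 = 54.7386%

54.7386 %


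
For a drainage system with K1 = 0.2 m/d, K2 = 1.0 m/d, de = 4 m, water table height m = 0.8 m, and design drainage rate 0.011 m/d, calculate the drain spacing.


S^2 = 8*K2*de*m/q + 4*K1*m^2/q
S^2 = 8*1.0*4*0.8/0.011 + 4*0.2*0.8^2/0.011
S = sqrt(2373.8182)

48.7218 m


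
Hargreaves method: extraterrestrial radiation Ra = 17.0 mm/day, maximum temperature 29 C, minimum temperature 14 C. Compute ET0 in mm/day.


Tmean = (Tmax + Tmin)/2 = (29 + 14)/2 = 21.5
ET0 = 0.0023 * 17.0 * (21.5 + 17.8) * sqrt(29 - 14)
ET0 = 0.0023 * 17.0 * 39.3 * 3.872983

5.9513 mm/day


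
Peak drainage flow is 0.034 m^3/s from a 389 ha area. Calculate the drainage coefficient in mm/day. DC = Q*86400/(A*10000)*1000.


DC = Q * 86400 / (A * 10000) * 1000
DC = 0.034 * 86400 / (389 * 10000) * 1000
DC = 2937600.0000 / 3890000

0.7552 mm/day


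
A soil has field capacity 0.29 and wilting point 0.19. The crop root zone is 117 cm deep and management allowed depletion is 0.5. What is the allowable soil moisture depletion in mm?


SMD = (FC - PWP) * d * MAD * 10
SMD = (0.29 - 0.19) * 117 * 0.5 * 10
SMD = 0.1000 * 117 * 0.5 * 10

58.5000 mm


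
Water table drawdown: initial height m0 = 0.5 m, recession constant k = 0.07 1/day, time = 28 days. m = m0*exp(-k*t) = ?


m = m0 * exp(-k*t)
m = 0.5 * exp(-0.07 * 28)
m = 0.5 * exp(-1.9600)

0.0704 m


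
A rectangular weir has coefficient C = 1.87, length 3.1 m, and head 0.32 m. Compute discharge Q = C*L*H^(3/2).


Q = C * L * H^(3/2) = 1.87 * 3.1 * 0.32^1.5 = 1.87 * 3.1 * 0.181019

1.0494 m^3/s


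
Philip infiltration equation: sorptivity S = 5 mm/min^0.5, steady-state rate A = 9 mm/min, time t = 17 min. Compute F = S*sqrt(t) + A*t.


F = S*sqrt(t) + A*t
F = 5*sqrt(17) + 9*17
F = 5*4.123106 + 153

173.6155 mm


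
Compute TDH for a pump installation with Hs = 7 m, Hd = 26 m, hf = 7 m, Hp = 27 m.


TDH = Hs + Hd + hf + Hp = 7 + 26 + 7 + 27 = 67

67 m


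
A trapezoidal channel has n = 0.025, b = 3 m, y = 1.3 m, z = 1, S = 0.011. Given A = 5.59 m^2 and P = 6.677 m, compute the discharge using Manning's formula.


R = A/P = 5.59/6.677 = 0.837202
Q = (1/0.025) * 5.59 * 0.837202^(2/3) * 0.011^0.5

20.8316 m^3/s


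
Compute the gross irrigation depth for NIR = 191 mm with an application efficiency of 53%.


Ea = 53% = 0.53
GID = NIR / Ea = 191 / 0.53 = 360.3774 mm

360.3774 mm


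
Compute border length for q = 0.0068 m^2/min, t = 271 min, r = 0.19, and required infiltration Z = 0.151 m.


L = q*t/((1+r)*Z)
L = 0.0068*271/((1+0.19)*0.151)
L = 1.8428/0.17969

10.2554 m


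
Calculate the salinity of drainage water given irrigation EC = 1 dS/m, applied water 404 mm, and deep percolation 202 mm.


EC_dw = EC_iw * D_iw / D_dw
EC_dw = 1 * 404 / 202
EC_dw = 404 / 202

2.0000 dS/m


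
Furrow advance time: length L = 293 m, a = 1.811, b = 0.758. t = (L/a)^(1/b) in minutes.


t = (L/a)^(1/b)
t = (293/1.811)^(1/0.758)
t = 161.789067^(1/0.758)

820.6934 min


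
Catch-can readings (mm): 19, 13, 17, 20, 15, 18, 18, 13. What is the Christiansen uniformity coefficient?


mean = 16.625000 mm
MAD = 2.218750 mm
CU = (1 - 2.218750/16.625000)*100

86.6541 %


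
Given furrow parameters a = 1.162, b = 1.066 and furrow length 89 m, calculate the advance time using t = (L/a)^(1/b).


t = (L/a)^(1/b)
t = (89/1.162)^(1/1.066)
t = 76.592083^(1/1.066)

58.5500 min


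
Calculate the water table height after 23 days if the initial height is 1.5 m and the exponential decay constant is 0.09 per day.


m = m0 * exp(-k*t)
m = 1.5 * exp(-0.09 * 23)
m = 1.5 * exp(-2.0700)

0.1893 m


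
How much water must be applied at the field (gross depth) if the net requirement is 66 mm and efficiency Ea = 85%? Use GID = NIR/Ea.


Ea = 85% = 0.85
GID = NIR / Ea = 66 / 0.85 = 77.6471 mm

77.6471 mm


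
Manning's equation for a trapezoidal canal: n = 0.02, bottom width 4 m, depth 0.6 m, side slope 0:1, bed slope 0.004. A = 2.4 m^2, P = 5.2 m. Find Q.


R = A/P = 2.4/5.2 = 0.461538
Q = (1/0.02) * 2.4 * 0.461538^(2/3) * 0.004^0.5

4.5326 m^3/s


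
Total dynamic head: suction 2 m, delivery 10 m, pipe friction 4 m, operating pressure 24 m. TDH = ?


TDH = Hs + Hd + hf + Hp = 2 + 10 + 4 + 24 = 40

40 m


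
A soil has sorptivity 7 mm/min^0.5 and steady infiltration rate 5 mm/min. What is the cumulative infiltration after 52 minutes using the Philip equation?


F = S*sqrt(t) + A*t
F = 7*sqrt(52) + 5*52
F = 7*7.211103 + 260

310.4777 mm


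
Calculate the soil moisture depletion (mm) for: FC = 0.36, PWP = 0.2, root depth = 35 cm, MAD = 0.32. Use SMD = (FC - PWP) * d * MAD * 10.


SMD = (FC - PWP) * d * MAD * 10
SMD = (0.36 - 0.2) * 35 * 0.32 * 10
SMD = 0.1600 * 35 * 0.32 * 10

17.9200 mm


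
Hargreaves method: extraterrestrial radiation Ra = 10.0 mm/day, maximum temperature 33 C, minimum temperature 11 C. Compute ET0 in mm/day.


Tmean = (Tmax + Tmin)/2 = (33 + 11)/2 = 22.0
ET0 = 0.0023 * 10.0 * (22.0 + 17.8) * sqrt(33 - 11)
ET0 = 0.0023 * 10.0 * 39.8 * 4.690416

4.2936 mm/day


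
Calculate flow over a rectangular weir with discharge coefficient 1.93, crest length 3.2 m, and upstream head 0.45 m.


Q = C * L * H^(3/2) = 1.93 * 3.2 * 0.45^1.5 = 1.93 * 3.2 * 0.301869

1.8643 m^3/s


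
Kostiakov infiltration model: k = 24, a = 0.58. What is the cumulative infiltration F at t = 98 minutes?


F = k * t^a = 24 * 98^0.58
F = 24 * 14.286016

342.8644 mm


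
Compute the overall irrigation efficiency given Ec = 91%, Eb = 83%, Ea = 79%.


Ec = 0.91, Eb = 0.83, Ea = 0.79
E = 0.91 * 0.83 * 0.79 * 100 = 59.6687%

59.6687 %


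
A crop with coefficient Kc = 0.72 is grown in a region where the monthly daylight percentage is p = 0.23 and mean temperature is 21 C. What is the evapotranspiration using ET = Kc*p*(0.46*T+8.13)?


ET = Kc * p * (0.46*T + 8.13)
ET = 0.72 * 0.23 * (0.46*21 + 8.13)
ET = 0.72 * 0.23 * 17.7900

2.9460 mm/day


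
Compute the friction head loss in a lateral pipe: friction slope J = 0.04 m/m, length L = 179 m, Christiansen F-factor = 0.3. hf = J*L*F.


hf = J * L * F = 0.04 * 179 * 0.3 = 2.1480 m

2.1480 m


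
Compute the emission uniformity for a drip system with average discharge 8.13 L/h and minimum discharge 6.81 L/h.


EU = (q_min/q_avg)*100 = (6.81/8.13)*100 = 83.7638%

83.7638 %


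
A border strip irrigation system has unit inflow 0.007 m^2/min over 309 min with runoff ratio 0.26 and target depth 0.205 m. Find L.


L = q*t/((1+r)*Z)
L = 0.007*309/((1+0.26)*0.205)
L = 2.163/0.2583

8.3740 m


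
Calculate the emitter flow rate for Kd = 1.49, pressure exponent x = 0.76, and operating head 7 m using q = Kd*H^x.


q = Kd * H^x = 1.49 * 7^0.76 = 1.49 * 4.388080

6.5382 L/h


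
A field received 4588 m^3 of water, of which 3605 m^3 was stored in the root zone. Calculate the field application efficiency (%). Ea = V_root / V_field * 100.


Ea = V_root / V_field * 100 = 3605 / 4588 * 100 = 78.5745%

78.5745 %


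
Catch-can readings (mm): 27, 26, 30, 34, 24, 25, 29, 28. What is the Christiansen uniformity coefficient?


mean = 27.875000 mm
MAD = 2.375000 mm
CU = (1 - 2.375000/27.875000)*100

91.4798 %


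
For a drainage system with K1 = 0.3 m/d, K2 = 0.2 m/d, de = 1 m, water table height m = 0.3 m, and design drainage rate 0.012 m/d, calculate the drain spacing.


S^2 = 8*K2*de*m/q + 4*K1*m^2/q
S^2 = 8*0.2*1*0.3/0.012 + 4*0.3*0.3^2/0.012
S = sqrt(49.0000)

7.0000 m


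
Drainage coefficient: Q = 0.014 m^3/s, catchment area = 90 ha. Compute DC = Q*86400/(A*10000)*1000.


DC = Q * 86400 / (A * 10000) * 1000
DC = 0.014 * 86400 / (90 * 10000) * 1000
DC = 1209600.0000 / 900000

1.3440 mm/day


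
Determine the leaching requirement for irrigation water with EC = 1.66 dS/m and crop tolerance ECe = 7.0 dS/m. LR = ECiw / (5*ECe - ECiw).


LR = ECiw / (5*ECe - ECiw)
LR = 1.66 / (5*7.0 - 1.66)
LR = 1.66 / 33.3400

0.0498


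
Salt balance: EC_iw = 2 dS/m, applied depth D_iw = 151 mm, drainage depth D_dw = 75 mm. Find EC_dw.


EC_dw = EC_iw * D_iw / D_dw
EC_dw = 2 * 151 / 75
EC_dw = 302 / 75

4.0267 dS/m


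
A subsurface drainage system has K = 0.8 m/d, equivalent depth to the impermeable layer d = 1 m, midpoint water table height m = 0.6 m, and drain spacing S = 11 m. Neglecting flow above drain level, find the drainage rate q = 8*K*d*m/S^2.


q = 8*K*d*m/S^2
q = 8*0.8*1*0.6/11^2
q = 3.8400 / 121

0.0317 m/d


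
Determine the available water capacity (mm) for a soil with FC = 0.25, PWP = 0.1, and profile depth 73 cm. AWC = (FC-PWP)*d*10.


AWC = (FC - PWP) * d * 10
AWC = (0.25 - 0.1) * 73 * 10
AWC = 0.1500 * 73 * 10

109.5000 mm
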